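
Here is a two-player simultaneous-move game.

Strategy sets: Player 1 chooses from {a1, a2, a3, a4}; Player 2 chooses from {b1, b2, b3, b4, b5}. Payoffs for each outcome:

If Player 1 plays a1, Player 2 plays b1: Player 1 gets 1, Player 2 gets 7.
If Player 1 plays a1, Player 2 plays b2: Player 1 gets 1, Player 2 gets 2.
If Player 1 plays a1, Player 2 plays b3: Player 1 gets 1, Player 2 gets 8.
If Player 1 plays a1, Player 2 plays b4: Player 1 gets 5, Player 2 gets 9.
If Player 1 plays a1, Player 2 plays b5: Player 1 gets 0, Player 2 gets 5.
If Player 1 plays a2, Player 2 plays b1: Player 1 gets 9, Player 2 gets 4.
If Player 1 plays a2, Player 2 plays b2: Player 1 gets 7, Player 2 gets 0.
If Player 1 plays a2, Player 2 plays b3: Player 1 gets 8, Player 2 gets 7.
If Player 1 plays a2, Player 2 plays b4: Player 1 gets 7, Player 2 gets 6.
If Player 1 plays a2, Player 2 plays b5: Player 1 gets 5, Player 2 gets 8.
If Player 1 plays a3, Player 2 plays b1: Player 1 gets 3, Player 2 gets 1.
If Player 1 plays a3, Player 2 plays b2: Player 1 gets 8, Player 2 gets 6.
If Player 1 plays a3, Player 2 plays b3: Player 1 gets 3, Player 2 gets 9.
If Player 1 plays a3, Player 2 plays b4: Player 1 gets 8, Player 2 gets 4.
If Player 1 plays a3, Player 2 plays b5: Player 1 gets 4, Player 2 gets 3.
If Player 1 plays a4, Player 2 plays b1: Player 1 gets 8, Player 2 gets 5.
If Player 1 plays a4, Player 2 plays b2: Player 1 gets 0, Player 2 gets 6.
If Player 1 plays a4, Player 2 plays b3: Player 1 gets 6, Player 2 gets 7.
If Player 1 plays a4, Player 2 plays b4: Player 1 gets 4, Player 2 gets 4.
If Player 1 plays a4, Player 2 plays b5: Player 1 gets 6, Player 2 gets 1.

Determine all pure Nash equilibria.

There is no pure-strategy Nash equilibrium.

(a1, b1): Player 1 can switch to a2 (1 → 9). Not NE.
(a1, b2): Player 1 can switch to a2 (1 → 7). Not NE.
(a1, b3): Player 1 can switch to a2 (1 → 8). Not NE.
(a1, b4): Player 1 can switch to a2 (5 → 7). Not NE.
(a1, b5): Player 1 can switch to a2 (0 → 5). Not NE.
(a2, b1): Player 2 can switch to b3 (4 → 7). Not NE.
(a2, b2): Player 1 can switch to a3 (7 → 8). Not NE.
(a2, b3): Player 2 can switch to b5 (7 → 8). Not NE.
(a2, b4): Player 1 can switch to a3 (7 → 8). Not NE.
(a2, b5): Player 1 can switch to a4 (5 → 6). Not NE.
(a3, b1): Player 1 can switch to a2 (3 → 9). Not NE.
(a3, b2): Player 2 can switch to b3 (6 → 9). Not NE.
(The remaining 8 profiles each have a profitable deviation by the same check.)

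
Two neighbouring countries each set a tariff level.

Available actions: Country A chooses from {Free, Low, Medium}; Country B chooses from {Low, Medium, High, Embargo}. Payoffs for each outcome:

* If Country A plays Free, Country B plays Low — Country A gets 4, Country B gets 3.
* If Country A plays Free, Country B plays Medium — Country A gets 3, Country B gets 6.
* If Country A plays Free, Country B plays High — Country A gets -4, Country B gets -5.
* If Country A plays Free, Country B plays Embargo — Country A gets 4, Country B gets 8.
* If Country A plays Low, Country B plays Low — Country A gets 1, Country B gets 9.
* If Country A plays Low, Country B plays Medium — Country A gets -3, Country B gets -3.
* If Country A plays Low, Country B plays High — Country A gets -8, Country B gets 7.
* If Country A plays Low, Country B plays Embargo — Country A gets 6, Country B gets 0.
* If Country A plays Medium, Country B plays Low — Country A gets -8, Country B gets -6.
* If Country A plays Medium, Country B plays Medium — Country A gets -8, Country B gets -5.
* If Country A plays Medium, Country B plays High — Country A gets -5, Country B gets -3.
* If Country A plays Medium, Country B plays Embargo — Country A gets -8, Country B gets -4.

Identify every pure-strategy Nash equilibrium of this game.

Country A against Low: payoffs 4, 1, -8 → best response Free.
Country A against Medium: payoffs 3, -3, -8 → best response Free.
Country A against High: payoffs -4, -8, -5 → best response Free.
Country A against Embargo: payoffs 4, 6, -8 → best response Low.
Country B against Free: payoffs 3, 6, -5, 8 → best response Embargo.
Country B against Low: payoffs 9, -3, 7, 0 → best response Low.
Country B against Medium: payoffs -6, -5, -3, -4 → best response High.
No profile is a mutual best response for all players.

There is no pure-strategy Nash equilibrium.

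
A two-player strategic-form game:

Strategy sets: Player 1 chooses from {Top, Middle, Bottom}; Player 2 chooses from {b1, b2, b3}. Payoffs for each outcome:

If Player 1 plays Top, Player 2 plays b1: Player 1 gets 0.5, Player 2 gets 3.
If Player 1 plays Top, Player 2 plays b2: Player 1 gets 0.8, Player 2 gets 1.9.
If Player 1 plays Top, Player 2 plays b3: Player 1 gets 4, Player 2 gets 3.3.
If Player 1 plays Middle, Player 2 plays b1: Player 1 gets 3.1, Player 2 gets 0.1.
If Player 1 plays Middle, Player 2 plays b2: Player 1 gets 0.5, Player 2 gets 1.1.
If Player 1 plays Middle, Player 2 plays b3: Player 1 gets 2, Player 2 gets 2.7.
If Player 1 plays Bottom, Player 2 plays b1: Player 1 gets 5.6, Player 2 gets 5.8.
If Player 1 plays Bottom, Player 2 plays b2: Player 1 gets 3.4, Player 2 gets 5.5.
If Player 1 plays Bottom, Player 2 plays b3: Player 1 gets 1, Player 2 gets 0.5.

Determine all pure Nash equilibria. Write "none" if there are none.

Pure-strategy Nash equilibria: (Top, b3), (Bottom, b1)

Check each profile: it is a Nash equilibrium iff no player can strictly gain by switching unilaterally.
(Top, b1): Player 1 can switch to Middle (0.5 → 3.1). Not NE.
(Top, b2): Player 1 can switch to Bottom (0.8 → 3.4). Not NE.
(Top, b3): Player 1 gets 4, best alternative 2; Player 2 gets 3.3, best alternative 3. No profitable deviation — NE.
(Middle, b1): Player 1 can switch to Bottom (3.1 → 5.6). Not NE.
(Middle, b2): Player 1 can switch to Top (0.5 → 0.8). Not NE.
(Middle, b3): Player 1 can switch to Top (2 → 4). Not NE.
(Bottom, b1): Player 1 gets 5.6, best alternative 3.1; Player 2 gets 5.8, best alternative 5.5. No profitable deviation — NE.
(Bottom, b2): Player 2 can switch to b1 (5.5 → 5.8). Not NE.
(Bottom, b3): Player 1 can switch to Top (1 → 4). Not NE.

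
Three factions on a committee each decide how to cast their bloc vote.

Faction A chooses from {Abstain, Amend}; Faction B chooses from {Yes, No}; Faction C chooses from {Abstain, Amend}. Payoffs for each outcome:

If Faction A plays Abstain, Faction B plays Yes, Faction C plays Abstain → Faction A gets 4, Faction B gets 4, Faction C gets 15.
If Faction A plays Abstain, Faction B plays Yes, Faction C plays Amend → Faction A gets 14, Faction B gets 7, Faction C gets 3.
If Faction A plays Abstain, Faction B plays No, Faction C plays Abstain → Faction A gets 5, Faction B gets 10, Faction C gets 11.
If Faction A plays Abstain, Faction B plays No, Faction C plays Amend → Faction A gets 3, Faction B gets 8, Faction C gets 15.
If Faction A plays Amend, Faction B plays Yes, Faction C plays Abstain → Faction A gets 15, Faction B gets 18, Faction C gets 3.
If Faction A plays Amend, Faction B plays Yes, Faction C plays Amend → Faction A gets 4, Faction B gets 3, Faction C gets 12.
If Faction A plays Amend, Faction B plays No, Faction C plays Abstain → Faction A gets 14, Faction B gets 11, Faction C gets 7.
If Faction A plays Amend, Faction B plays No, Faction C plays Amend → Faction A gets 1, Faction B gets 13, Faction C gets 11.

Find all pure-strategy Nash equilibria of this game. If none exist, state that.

(Abstain, Yes, Abstain): Faction A can switch to Amend (4 → 15). Not NE.
(Abstain, Yes, Amend): Faction B can switch to No (7 → 8). Not NE.
(Abstain, No, Abstain): Faction A can switch to Amend (5 → 14). Not NE.
(Abstain, No, Amend): Faction A gets 3, best alternative 1; Faction B gets 8, best alternative 7; Faction C gets 15, best alternative 11. No profitable deviation — NE.
(Amend, Yes, Abstain): Faction C can switch to Amend (3 → 12). Not NE.
(Amend, Yes, Amend): Faction A can switch to Abstain (4 → 14). Not NE.
(Amend, No, Abstain): Faction B can switch to Yes (11 → 18). Not NE.
(The remaining 1 profile has a profitable deviation by the same check.)

The unique pure-strategy Nash equilibrium is (Abstain, No, Amend).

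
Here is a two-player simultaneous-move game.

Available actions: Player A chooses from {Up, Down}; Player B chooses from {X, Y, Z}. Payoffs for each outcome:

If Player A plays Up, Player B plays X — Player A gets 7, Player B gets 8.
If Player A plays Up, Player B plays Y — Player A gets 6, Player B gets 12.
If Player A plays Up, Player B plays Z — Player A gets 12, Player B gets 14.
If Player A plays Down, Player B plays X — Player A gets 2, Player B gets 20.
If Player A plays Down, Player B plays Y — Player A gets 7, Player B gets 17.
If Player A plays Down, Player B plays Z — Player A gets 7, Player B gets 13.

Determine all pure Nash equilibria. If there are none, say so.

Pure NE: (Up, Z)

Check each profile: it is a Nash equilibrium iff no player can strictly gain by switching unilaterally.
(Up, X): Player B can switch to Y (8 → 12). Not NE.
(Up, Y): Player A can switch to Down (6 → 7). Not NE.
(Up, Z): Player A gets 12, best alternative 7; Player B gets 14, best alternative 12. No profitable deviation — NE.
(Down, X): Player A can switch to Up (2 → 7). Not NE.
(Down, Y): Player B can switch to X (17 → 20). Not NE.
(Down, Z): Player A can switch to Up (7 → 12). Not NE.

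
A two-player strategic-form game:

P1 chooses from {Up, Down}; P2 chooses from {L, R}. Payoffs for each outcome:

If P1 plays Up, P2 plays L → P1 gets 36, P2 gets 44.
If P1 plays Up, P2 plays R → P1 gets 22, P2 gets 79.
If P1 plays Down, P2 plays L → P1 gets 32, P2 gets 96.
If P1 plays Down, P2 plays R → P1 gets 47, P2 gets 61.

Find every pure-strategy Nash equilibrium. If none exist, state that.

No pure-strategy Nash equilibrium.

P1 against L: payoffs 36, 32 → best response Up.
P1 against R: payoffs 22, 47 → best response Down.
P2 against Up: payoffs 44, 79 → best response R.
P2 against Down: payoffs 96, 61 → best response L.
No profile is a mutual best response for all players.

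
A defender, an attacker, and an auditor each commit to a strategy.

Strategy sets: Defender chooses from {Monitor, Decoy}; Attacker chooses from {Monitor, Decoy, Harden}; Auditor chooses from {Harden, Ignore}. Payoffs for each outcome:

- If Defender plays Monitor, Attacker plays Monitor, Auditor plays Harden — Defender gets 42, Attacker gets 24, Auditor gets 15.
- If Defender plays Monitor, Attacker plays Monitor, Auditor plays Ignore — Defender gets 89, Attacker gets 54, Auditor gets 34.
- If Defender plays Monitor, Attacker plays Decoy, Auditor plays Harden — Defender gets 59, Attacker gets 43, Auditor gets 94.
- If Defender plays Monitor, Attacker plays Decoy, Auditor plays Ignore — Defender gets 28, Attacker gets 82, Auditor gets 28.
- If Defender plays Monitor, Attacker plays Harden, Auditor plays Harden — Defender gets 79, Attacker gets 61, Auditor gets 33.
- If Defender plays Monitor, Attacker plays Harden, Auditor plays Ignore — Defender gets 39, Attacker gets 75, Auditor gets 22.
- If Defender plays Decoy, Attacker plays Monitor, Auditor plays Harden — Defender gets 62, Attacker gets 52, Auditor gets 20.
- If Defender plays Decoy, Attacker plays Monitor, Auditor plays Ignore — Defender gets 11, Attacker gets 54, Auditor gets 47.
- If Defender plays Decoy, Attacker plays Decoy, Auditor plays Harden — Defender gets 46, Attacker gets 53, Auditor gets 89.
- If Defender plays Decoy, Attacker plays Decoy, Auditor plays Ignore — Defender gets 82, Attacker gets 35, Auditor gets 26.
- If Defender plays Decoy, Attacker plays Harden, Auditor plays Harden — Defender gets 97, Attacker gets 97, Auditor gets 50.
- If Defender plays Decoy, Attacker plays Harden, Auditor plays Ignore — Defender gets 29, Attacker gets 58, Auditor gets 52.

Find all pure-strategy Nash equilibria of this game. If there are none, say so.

There is no pure-strategy Nash equilibrium.

Defender against (Monitor, Harden): payoffs 42, 62 → best response Decoy.
Defender against (Monitor, Ignore): payoffs 89, 11 → best response Monitor.
Defender against (Decoy, Harden): payoffs 59, 46 → best response Monitor.
Defender against (Decoy, Ignore): payoffs 28, 82 → best response Decoy.
Defender against (Harden, Harden): payoffs 79, 97 → best response Decoy.
Defender against (Harden, Ignore): payoffs 39, 29 → best response Monitor.
Attacker against (Monitor, Harden): payoffs 24, 43, 61 → best response Harden.
Attacker against (Monitor, Ignore): payoffs 54, 82, 75 → best response Decoy.
Attacker against (Decoy, Harden): payoffs 52, 53, 97 → best response Harden.
Attacker against (Decoy, Ignore): payoffs 54, 35, 58 → best response Harden.
Auditor against (Monitor, Monitor): payoffs 15, 34 → best response Ignore.
Auditor against (Monitor, Decoy): payoffs 94, 28 → best response Harden.
Auditor against (Monitor, Harden): payoffs 33, 22 → best response Harden.
Auditor against (Decoy, Monitor): payoffs 20, 47 → best response Ignore.
Auditor against (Decoy, Decoy): payoffs 89, 26 → best response Harden.
Auditor against (Decoy, Harden): payoffs 50, 52 → best response Ignore.
No profile is a mutual best response for all players.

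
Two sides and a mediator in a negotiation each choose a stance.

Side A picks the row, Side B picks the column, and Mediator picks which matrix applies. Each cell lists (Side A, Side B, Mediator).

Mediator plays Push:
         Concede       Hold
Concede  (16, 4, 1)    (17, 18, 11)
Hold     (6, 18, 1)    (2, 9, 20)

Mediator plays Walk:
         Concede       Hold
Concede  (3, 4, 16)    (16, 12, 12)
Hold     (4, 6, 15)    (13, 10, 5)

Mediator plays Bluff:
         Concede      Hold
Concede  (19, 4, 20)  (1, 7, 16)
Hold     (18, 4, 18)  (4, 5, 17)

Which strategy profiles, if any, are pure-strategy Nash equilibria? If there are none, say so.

No pure-strategy Nash equilibrium.

Side A against (Concede, Push): payoffs 16, 6 → best response Concede.
Side A against (Concede, Walk): payoffs 3, 4 → best response Hold.
Side A against (Concede, Bluff): payoffs 19, 18 → best response Concede.
Side A against (Hold, Push): payoffs 17, 2 → best response Concede.
Side A against (Hold, Walk): payoffs 16, 13 → best response Concede.
Side A against (Hold, Bluff): payoffs 1, 4 → best response Hold.
Side B against (Concede, Push): payoffs 4, 18 → best response Hold.
Side B against (Concede, Walk): payoffs 4, 12 → best response Hold.
Side B against (Concede, Bluff): payoffs 4, 7 → best response Hold.
Side B against (Hold, Push): payoffs 18, 9 → best response Concede.
Side B against (Hold, Walk): payoffs 6, 10 → best response Hold.
Side B against (Hold, Bluff): payoffs 4, 5 → best response Hold.
Mediator against (Concede, Concede): payoffs 1, 16, 20 → best response Bluff.
Mediator against (Concede, Hold): payoffs 11, 12, 16 → best response Bluff.
Mediator against (Hold, Concede): payoffs 1, 15, 18 → best response Bluff.
Mediator against (Hold, Hold): payoffs 20, 5, 17 → best response Push.
No profile is a mutual best response for all players.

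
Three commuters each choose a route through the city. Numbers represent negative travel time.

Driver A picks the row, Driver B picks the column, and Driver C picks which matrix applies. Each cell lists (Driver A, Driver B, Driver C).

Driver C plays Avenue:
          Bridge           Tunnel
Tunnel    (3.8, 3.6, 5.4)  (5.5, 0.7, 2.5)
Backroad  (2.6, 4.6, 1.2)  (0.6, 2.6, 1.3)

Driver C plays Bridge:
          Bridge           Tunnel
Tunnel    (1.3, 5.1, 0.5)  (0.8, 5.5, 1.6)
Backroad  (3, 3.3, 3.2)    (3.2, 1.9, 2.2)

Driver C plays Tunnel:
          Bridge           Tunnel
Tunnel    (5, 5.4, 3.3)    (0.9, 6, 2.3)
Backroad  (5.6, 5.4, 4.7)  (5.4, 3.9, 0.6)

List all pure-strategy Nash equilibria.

Mark each player's best response to every combination of opponents' strategies; a profile where every player is best-responding is a pure Nash equilibrium.
Driver A against (Bridge, Avenue): payoffs 3.8, 2.6 → best response Tunnel.
Driver A against (Bridge, Bridge): payoffs 1.3, 3 → best response Backroad.
Driver A against (Bridge, Tunnel): payoffs 5, 5.6 → best response Backroad.
Driver A against (Tunnel, Avenue): payoffs 5.5, 0.6 → best response Tunnel.
Driver A against (Tunnel, Bridge): payoffs 0.8, 3.2 → best response Backroad.
Driver A against (Tunnel, Tunnel): payoffs 0.9, 5.4 → best response Backroad.
Driver B against (Tunnel, Avenue): payoffs 3.6, 0.7 → best response Bridge.
Driver B against (Tunnel, Bridge): payoffs 5.1, 5.5 → best response Tunnel.
Driver B against (Tunnel, Tunnel): payoffs 5.4, 6 → best response Tunnel.
Driver B against (Backroad, Avenue): payoffs 4.6, 2.6 → best response Bridge.
Driver B against (Backroad, Bridge): payoffs 3.3, 1.9 → best response Bridge.
Driver B against (Backroad, Tunnel): payoffs 5.4, 3.9 → best response Bridge.
Driver C against (Tunnel, Bridge): payoffs 5.4, 0.5, 3.3 → best response Avenue.
Driver C against (Tunnel, Tunnel): payoffs 2.5, 1.6, 2.3 → best response Avenue.
Driver C against (Backroad, Bridge): payoffs 1.2, 3.2, 4.7 → best response Tunnel.
Driver C against (Backroad, Tunnel): payoffs 1.3, 2.2, 0.6 → best response Bridge.
Mutual best responses: (Tunnel, Bridge, Avenue); (Backroad, Bridge, Tunnel).

The pure Nash equilibria are (Tunnel, Bridge, Avenue) and (Backroad, Bridge, Tunnel).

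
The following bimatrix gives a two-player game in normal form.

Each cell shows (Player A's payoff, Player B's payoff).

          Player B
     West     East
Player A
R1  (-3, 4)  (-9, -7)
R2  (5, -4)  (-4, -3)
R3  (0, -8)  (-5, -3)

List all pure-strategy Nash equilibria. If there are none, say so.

(R1, West): Player A can switch to R2 (-3 → 5). Not NE.
(R1, East): Player A can switch to R2 (-9 → -4). Not NE.
(R2, West): Player B can switch to East (-4 → -3). Not NE.
(R2, East): Player A gets -4, best alternative -5; Player B gets -3, best alternative -4. No profitable deviation — NE.
(R3, West): Player A can switch to R2 (0 → 5). Not NE.
(R3, East): Player A can switch to R2 (-5 → -4). Not NE.

Pure NE: (R2, East)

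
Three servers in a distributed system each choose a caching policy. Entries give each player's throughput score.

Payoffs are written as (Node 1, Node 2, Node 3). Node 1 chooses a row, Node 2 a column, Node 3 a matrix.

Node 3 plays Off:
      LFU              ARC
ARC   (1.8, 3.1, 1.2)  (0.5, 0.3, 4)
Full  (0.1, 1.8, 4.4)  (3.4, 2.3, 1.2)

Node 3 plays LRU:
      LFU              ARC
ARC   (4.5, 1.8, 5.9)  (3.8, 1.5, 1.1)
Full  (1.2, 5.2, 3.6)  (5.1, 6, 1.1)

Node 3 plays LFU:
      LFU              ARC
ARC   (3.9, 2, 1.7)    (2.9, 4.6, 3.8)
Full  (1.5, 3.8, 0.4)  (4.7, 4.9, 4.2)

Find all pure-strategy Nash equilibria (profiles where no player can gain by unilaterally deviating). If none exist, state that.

(ARC, LFU, LRU) and (Full, ARC, LFU)

(ARC, LFU, Off): Node 3 can switch to LRU (1.2 → 5.9). Not NE.
(ARC, LFU, LRU): Node 1 gets 4.5, best alternative 1.2; Node 2 gets 1.8, best alternative 1.5; Node 3 gets 5.9, best alternative 1.7. No profitable deviation — NE.
(ARC, LFU, LFU): Node 2 can switch to ARC (2 → 4.6). Not NE.
(ARC, ARC, Off): Node 1 can switch to Full (0.5 → 3.4). Not NE.
(ARC, ARC, LRU): Node 1 can switch to Full (3.8 → 5.1). Not NE.
(ARC, ARC, LFU): Node 1 can switch to Full (2.9 → 4.7). Not NE.
(Full, LFU, Off): Node 1 can switch to ARC (0.1 → 1.8). Not NE.
(Full, LFU, LRU): Node 1 can switch to ARC (1.2 → 4.5). Not NE.
(Full, LFU, LFU): Node 1 can switch to ARC (1.5 → 3.9). Not NE.
(Full, ARC, Off): Node 3 can switch to LFU (1.2 → 4.2). Not NE.
(Full, ARC, LRU): Node 3 can switch to Off (1.1 → 1.2). Not NE.
(Full, ARC, LFU): Node 1 gets 4.7, best alternative 2.9; Node 2 gets 4.9, best alternative 3.8; Node 3 gets 4.2, best alternative 1.2. No profitable deviation — NE.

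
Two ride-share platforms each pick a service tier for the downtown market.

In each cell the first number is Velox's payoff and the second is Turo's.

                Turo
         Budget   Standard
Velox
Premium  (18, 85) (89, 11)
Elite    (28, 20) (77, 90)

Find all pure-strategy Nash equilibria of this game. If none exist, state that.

For each player, find the best response to each opponent profile; mutual best responses are the pure NE.
Velox against Budget: payoffs 18, 28 → best response Elite.
Velox against Standard: payoffs 89, 77 → best response Premium.
Turo against Premium: payoffs 85, 11 → best response Budget.
Turo against Elite: payoffs 20, 90 → best response Standard.
No profile is a mutual best response for all players.

No pure-strategy Nash equilibrium.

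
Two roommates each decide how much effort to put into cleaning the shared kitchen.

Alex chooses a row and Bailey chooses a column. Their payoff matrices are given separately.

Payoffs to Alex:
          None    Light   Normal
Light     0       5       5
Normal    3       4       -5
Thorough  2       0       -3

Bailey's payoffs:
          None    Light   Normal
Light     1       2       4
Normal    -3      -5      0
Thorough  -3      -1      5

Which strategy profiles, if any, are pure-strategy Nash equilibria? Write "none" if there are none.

Alex against None: payoffs 0, 3, 2 → best response Normal.
Alex against Light: payoffs 5, 4, 0 → best response Light.
Alex against Normal: payoffs 5, -5, -3 → best response Light.
Bailey against Light: payoffs 1, 2, 4 → best response Normal.
Bailey against Normal: payoffs -3, -5, 0 → best response Normal.
Bailey against Thorough: payoffs -3, -1, 5 → best response Normal.
Mutual best responses: (Light, Normal).

Pure NE: (Light, Normal)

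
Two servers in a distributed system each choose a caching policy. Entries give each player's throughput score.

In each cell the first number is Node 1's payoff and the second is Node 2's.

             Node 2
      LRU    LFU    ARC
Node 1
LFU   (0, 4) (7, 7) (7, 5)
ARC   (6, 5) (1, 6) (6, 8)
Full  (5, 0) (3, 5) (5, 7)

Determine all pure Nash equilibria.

(LFU, LFU)

For each player, find the best response to each opponent profile; mutual best responses are the pure NE.
Node 1 against LRU: payoffs 0, 6, 5 → best response ARC.
Node 1 against LFU: payoffs 7, 1, 3 → best response LFU.
Node 1 against ARC: payoffs 7, 6, 5 → best response LFU.
Node 2 against LFU: payoffs 4, 7, 5 → best response LFU.
Node 2 against ARC: payoffs 5, 6, 8 → best response ARC.
Node 2 against Full: payoffs 0, 5, 7 → best response ARC.
Mutual best responses: (LFU, LFU).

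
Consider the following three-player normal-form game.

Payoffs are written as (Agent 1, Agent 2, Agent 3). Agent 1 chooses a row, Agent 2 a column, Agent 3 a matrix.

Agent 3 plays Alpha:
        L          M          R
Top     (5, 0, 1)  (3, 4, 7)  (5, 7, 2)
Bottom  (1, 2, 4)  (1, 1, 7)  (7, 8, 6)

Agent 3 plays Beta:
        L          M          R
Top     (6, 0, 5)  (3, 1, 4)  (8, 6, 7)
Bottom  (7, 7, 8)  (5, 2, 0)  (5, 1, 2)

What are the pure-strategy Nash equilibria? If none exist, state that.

Pure-strategy Nash equilibria: (Top, R, Beta) and (Bottom, L, Beta) and (Bottom, R, Alpha)

Agent 1 against (L, Alpha): payoffs 5, 1 → best response Top.
Agent 1 against (L, Beta): payoffs 6, 7 → best response Bottom.
Agent 1 against (M, Alpha): payoffs 3, 1 → best response Top.
Agent 1 against (M, Beta): payoffs 3, 5 → best response Bottom.
Agent 1 against (R, Alpha): payoffs 5, 7 → best response Bottom.
Agent 1 against (R, Beta): payoffs 8, 5 → best response Top.
Agent 2 against (Top, Alpha): payoffs 0, 4, 7 → best response R.
Agent 2 against (Top, Beta): payoffs 0, 1, 6 → best response R.
Agent 2 against (Bottom, Alpha): payoffs 2, 1, 8 → best response R.
Agent 2 against (Bottom, Beta): payoffs 7, 2, 1 → best response L.
Agent 3 against (Top, L): payoffs 1, 5 → best response Beta.
Agent 3 against (Top, M): payoffs 7, 4 → best response Alpha.
Agent 3 against (Top, R): payoffs 2, 7 → best response Beta.
Agent 3 against (Bottom, L): payoffs 4, 8 → best response Beta.
Agent 3 against (Bottom, M): payoffs 7, 0 → best response Alpha.
Agent 3 against (Bottom, R): payoffs 6, 2 → best response Alpha.
Mutual best responses: (Top, R, Beta); (Bottom, L, Beta); (Bottom, R, Alpha).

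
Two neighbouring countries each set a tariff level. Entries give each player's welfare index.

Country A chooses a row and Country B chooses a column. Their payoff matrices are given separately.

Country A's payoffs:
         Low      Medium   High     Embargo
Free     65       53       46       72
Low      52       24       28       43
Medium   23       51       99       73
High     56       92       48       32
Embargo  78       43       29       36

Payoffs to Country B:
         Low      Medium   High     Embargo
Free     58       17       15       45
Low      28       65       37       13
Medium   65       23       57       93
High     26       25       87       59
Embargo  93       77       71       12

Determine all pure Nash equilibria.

For each player, find the best response to each opponent profile; mutual best responses are the pure NE.
Country A against Low: payoffs 65, 52, 23, 56, 78 → best response Embargo.
Country A against Medium: payoffs 53, 24, 51, 92, 43 → best response High.
Country A against High: payoffs 46, 28, 99, 48, 29 → best response Medium.
Country A against Embargo: payoffs 72, 43, 73, 32, 36 → best response Medium.
Country B against Free: payoffs 58, 17, 15, 45 → best response Low.
Country B against Low: payoffs 28, 65, 37, 13 → best response Medium.
Country B against Medium: payoffs 65, 23, 57, 93 → best response Embargo.
Country B against High: payoffs 26, 25, 87, 59 → best response High.
Country B against Embargo: payoffs 93, 77, 71, 12 → best response Low.
Mutual best responses: (Medium, Embargo); (Embargo, Low).

(Medium, Embargo); (Embargo, Low)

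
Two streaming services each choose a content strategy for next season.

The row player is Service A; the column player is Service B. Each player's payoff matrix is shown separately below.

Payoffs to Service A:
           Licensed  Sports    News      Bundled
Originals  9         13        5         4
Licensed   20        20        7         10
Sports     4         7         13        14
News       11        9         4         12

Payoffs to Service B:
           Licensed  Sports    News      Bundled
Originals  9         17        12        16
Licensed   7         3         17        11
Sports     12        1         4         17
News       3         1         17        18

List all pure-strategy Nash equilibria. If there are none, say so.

Check each profile: it is a Nash equilibrium iff no player can strictly gain by switching unilaterally.
(Originals, Licensed): Service A can switch to Licensed (9 → 20). Not NE.
(Originals, Sports): Service A can switch to Licensed (13 → 20). Not NE.
(Originals, News): Service A can switch to Licensed (5 → 7). Not NE.
(Originals, Bundled): Service A can switch to Licensed (4 → 10). Not NE.
(Licensed, Licensed): Service B can switch to News (7 → 17). Not NE.
(Licensed, Sports): Service B can switch to Licensed (3 → 7). Not NE.
(Sports, Bundled): Service A gets 14, best alternative 12; Service B gets 17, best alternative 12. No profitable deviation — NE.
(The remaining 9 profiles each have a profitable deviation by the same check.)

The unique pure-strategy Nash equilibrium is (Sports, Bundled).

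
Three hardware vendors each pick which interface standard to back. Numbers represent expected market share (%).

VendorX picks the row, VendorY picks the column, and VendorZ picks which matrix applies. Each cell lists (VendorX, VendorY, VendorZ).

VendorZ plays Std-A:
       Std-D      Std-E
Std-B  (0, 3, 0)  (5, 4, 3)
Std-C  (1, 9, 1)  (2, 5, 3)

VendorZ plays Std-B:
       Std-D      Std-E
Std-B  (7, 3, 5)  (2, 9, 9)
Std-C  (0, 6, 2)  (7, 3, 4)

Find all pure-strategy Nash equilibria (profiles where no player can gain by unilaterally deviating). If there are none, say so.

VendorX against (Std-D, Std-A): payoffs 0, 1 → best response Std-C.
VendorX against (Std-D, Std-B): payoffs 7, 0 → best response Std-B.
VendorX against (Std-E, Std-A): payoffs 5, 2 → best response Std-B.
VendorX against (Std-E, Std-B): payoffs 2, 7 → best response Std-C.
VendorY against (Std-B, Std-A): payoffs 3, 4 → best response Std-E.
VendorY against (Std-B, Std-B): payoffs 3, 9 → best response Std-E.
VendorY against (Std-C, Std-A): payoffs 9, 5 → best response Std-D.
VendorY against (Std-C, Std-B): payoffs 6, 3 → best response Std-D.
VendorZ against (Std-B, Std-D): payoffs 0, 5 → best response Std-B.
VendorZ against (Std-B, Std-E): payoffs 3, 9 → best response Std-B.
VendorZ against (Std-C, Std-D): payoffs 1, 2 → best response Std-B.
VendorZ against (Std-C, Std-E): payoffs 3, 4 → best response Std-B.
No profile is a mutual best response for all players.

There is no pure-strategy Nash equilibrium.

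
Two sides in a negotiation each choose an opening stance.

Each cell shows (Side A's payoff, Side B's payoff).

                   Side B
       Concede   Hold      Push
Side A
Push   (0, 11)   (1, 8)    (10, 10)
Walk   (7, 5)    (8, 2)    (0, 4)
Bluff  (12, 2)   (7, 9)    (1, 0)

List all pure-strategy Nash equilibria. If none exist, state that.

none

(Push, Concede): Side A can switch to Walk (0 → 7). Not NE.
(Push, Hold): Side A can switch to Walk (1 → 8). Not NE.
(Push, Push): Side B can switch to Concede (10 → 11). Not NE.
(Walk, Concede): Side A can switch to Bluff (7 → 12). Not NE.
(Walk, Hold): Side B can switch to Concede (2 → 5). Not NE.
(Walk, Push): Side A can switch to Push (0 → 10). Not NE.
(The remaining 3 profiles each have a profitable deviation by the same check.)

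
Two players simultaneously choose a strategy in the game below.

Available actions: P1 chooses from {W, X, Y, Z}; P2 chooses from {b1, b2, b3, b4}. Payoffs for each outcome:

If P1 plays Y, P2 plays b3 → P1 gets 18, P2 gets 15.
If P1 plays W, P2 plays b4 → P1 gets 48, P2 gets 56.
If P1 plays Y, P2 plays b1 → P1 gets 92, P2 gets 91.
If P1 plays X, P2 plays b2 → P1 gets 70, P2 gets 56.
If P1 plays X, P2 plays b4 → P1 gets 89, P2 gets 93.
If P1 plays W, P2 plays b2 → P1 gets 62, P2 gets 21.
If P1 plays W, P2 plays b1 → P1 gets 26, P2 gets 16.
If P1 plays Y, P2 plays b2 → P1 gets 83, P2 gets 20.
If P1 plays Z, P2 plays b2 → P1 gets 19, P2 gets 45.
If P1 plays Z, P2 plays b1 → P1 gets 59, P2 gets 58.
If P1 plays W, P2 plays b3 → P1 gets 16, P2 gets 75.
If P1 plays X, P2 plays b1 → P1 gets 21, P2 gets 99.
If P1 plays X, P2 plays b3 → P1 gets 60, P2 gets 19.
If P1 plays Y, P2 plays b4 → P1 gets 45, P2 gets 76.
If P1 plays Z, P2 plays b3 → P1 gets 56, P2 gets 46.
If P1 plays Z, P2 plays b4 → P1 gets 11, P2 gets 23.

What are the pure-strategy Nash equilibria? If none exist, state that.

The unique pure-strategy Nash equilibrium is (Y, b1).

Mark each player's best response to every combination of opponents' strategies; a profile where every player is best-responding is a pure Nash equilibrium.
P1 against b1: payoffs 26, 21, 92, 59 → best response Y.
P1 against b2: payoffs 62, 70, 83, 19 → best response Y.
P1 against b3: payoffs 16, 60, 18, 56 → best response X.
P1 against b4: payoffs 48, 89, 45, 11 → best response X.
P2 against W: payoffs 16, 21, 75, 56 → best response b3.
P2 against X: payoffs 99, 56, 19, 93 → best response b1.
P2 against Y: payoffs 91, 20, 15, 76 → best response b1.
P2 against Z: payoffs 58, 45, 46, 23 → best response b1.
Mutual best responses: (Y, b1).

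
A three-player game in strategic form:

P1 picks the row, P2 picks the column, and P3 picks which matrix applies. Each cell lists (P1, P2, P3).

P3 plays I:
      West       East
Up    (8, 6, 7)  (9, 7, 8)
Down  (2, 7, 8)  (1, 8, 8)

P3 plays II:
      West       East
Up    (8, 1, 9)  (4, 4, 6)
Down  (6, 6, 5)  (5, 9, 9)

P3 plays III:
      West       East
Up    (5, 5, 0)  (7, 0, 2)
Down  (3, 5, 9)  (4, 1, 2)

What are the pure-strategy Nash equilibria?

(Up, West, I): P2 can switch to East (6 → 7). Not NE.
(Up, West, II): P2 can switch to East (1 → 4). Not NE.
(Up, West, III): P3 can switch to I (0 → 7). Not NE.
(Up, East, I): P1 gets 9, best alternative 1; P2 gets 7, best alternative 6; P3 gets 8, best alternative 6. No profitable deviation — NE.
(Up, East, II): P1 can switch to Down (4 → 5). Not NE.
(Up, East, III): P2 can switch to West (0 → 5). Not NE.
(Down, West, I): P1 can switch to Up (2 → 8). Not NE.
(Down, West, II): P1 can switch to Up (6 → 8). Not NE.
(Down, West, III): P1 can switch to Up (3 → 5). Not NE.
(Down, East, I): P1 can switch to Up (1 → 9). Not NE.
(Down, East, II): P1 gets 5, best alternative 4; P2 gets 9, best alternative 6; P3 gets 9, best alternative 8. No profitable deviation — NE.
(Down, East, III): P1 can switch to Up (4 → 7). Not NE.

Pure-strategy Nash equilibria: (Up, East, I) and (Down, East, II)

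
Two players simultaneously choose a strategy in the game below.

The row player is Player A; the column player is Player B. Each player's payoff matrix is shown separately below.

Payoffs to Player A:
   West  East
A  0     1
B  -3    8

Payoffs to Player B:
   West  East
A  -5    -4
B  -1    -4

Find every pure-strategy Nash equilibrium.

This game has no pure Nash equilibrium.

Player A against West: payoffs 0, -3 → best response A.
Player A against East: payoffs 1, 8 → best response B.
Player B against A: payoffs -5, -4 → best response East.
Player B against B: payoffs -1, -4 → best response West.
No profile is a mutual best response for all players.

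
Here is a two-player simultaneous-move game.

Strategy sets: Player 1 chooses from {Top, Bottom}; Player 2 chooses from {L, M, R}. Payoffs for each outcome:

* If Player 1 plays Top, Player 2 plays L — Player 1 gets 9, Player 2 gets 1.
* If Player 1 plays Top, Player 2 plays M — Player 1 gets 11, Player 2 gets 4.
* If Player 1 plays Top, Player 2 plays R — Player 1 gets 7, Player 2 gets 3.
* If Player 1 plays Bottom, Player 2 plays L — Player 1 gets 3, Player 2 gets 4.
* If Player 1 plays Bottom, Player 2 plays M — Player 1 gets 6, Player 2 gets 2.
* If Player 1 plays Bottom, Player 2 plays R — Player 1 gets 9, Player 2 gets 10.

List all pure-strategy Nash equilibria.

Mark each player's best response to every combination of opponents' strategies; a profile where every player is best-responding is a pure Nash equilibrium.
Player 1 against L: payoffs 9, 3 → best response Top.
Player 1 against M: payoffs 11, 6 → best response Top.
Player 1 against R: payoffs 7, 9 → best response Bottom.
Player 2 against Top: payoffs 1, 4, 3 → best response M.
Player 2 against Bottom: payoffs 4, 2, 10 → best response R.
Mutual best responses: (Top, M); (Bottom, R).

(Top, M); (Bottom, R)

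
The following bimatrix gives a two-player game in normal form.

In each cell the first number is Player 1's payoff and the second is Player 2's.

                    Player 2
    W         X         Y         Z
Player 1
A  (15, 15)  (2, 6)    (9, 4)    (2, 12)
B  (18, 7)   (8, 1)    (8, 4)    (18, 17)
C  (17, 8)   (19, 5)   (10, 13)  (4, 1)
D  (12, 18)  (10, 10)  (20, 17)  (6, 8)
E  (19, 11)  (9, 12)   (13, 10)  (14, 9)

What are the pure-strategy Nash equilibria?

Player 1 against W: payoffs 15, 18, 17, 12, 19 → best response E.
Player 1 against X: payoffs 2, 8, 19, 10, 9 → best response C.
Player 1 against Y: payoffs 9, 8, 10, 20, 13 → best response D.
Player 1 against Z: payoffs 2, 18, 4, 6, 14 → best response B.
Player 2 against A: payoffs 15, 6, 4, 12 → best response W.
Player 2 against B: payoffs 7, 1, 4, 17 → best response Z.
Player 2 against C: payoffs 8, 5, 13, 1 → best response Y.
Player 2 against D: payoffs 18, 10, 17, 8 → best response W.
Player 2 against E: payoffs 11, 12, 10, 9 → best response X.
Mutual best responses: (B, Z).

The unique pure-strategy Nash equilibrium is (B, Z).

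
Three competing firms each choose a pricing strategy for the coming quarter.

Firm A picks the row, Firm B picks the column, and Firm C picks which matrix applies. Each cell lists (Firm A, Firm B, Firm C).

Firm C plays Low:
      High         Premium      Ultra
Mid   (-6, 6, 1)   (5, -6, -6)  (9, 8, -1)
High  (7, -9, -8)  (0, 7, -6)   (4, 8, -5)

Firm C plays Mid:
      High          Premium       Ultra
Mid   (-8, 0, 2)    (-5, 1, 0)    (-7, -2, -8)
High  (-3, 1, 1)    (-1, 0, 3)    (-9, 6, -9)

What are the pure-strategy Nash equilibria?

The unique pure-strategy Nash equilibrium is (Mid, Ultra, Low).

(Mid, High, Low): Firm A can switch to High (-6 → 7). Not NE.
(Mid, High, Mid): Firm A can switch to High (-8 → -3). Not NE.
(Mid, Premium, Low): Firm B can switch to High (-6 → 6). Not NE.
(Mid, Premium, Mid): Firm A can switch to High (-5 → -1). Not NE.
(Mid, Ultra, Low): Firm A gets 9, best alternative 4; Firm B gets 8, best alternative 6; Firm C gets -1, best alternative -8. No profitable deviation — NE.
(Mid, Ultra, Mid): Firm B can switch to High (-2 → 0). Not NE.
(High, High, Low): Firm B can switch to Premium (-9 → 7). Not NE.
(High, High, Mid): Firm B can switch to Ultra (1 → 6). Not NE.
(High, Premium, Low): Firm A can switch to Mid (0 → 5). Not NE.
(High, Premium, Mid): Firm B can switch to High (0 → 1). Not NE.
(High, Ultra, Low): Firm A can switch to Mid (4 → 9). Not NE.
(The remaining 1 profile has a profitable deviation by the same check.)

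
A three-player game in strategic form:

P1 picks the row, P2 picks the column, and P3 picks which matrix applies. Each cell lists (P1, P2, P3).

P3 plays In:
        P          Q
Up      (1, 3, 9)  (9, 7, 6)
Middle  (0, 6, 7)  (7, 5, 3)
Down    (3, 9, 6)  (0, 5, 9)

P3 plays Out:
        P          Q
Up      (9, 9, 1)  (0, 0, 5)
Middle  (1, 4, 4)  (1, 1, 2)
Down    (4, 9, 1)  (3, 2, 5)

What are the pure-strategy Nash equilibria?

Pure-strategy Nash equilibria: (Up, Q, In), (Down, P, In)

For each strategy profile, look for a profitable unilateral deviation.
(Up, P, In): P1 can switch to Down (1 → 3). Not NE.
(Up, P, Out): P3 can switch to In (1 → 9). Not NE.
(Up, Q, In): P1 gets 9, best alternative 7; P2 gets 7, best alternative 3; P3 gets 6, best alternative 5. No profitable deviation — NE.
(Up, Q, Out): P1 can switch to Middle (0 → 1). Not NE.
(Middle, P, In): P1 can switch to Up (0 → 1). Not NE.
(Middle, P, Out): P1 can switch to Up (1 → 9). Not NE.
(Middle, Q, In): P1 can switch to Up (7 → 9). Not NE.
(Down, P, In): P1 gets 3, best alternative 1; P2 gets 9, best alternative 5; P3 gets 6, best alternative 1. No profitable deviation — NE.
(The remaining 4 profiles each have a profitable deviation by the same check.)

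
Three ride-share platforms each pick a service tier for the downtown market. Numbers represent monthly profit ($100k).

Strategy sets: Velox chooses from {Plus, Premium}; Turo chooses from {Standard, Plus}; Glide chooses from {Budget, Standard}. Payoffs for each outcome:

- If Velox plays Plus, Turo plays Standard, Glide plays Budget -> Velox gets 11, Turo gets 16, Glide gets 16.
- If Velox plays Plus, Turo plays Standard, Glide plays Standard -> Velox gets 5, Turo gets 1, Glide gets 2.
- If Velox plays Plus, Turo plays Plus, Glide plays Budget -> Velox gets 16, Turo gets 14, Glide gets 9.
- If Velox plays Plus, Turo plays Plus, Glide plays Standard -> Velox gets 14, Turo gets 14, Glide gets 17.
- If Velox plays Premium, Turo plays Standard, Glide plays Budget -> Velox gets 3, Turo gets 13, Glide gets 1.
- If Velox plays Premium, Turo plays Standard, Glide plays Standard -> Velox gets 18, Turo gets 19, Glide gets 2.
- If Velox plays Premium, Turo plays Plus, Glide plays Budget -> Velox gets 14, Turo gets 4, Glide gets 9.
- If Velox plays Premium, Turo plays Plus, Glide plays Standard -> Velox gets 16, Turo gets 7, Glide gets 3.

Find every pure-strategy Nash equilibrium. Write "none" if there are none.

(Plus, Standard, Budget): Velox gets 11, best alternative 3; Turo gets 16, best alternative 14; Glide gets 16, best alternative 2. No profitable deviation — NE.
(Plus, Standard, Standard): Velox can switch to Premium (5 → 18). Not NE.
(Plus, Plus, Budget): Turo can switch to Standard (14 → 16). Not NE.
(Plus, Plus, Standard): Velox can switch to Premium (14 → 16). Not NE.
(Premium, Standard, Budget): Velox can switch to Plus (3 → 11). Not NE.
(Premium, Standard, Standard): Velox gets 18, best alternative 5; Turo gets 19, best alternative 7; Glide gets 2, best alternative 1. No profitable deviation — NE.
(Premium, Plus, Budget): Velox can switch to Plus (14 → 16). Not NE.
(Premium, Plus, Standard): Turo can switch to Standard (7 → 19). Not NE.

(Plus, Standard, Budget); (Premium, Standard, Standard)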